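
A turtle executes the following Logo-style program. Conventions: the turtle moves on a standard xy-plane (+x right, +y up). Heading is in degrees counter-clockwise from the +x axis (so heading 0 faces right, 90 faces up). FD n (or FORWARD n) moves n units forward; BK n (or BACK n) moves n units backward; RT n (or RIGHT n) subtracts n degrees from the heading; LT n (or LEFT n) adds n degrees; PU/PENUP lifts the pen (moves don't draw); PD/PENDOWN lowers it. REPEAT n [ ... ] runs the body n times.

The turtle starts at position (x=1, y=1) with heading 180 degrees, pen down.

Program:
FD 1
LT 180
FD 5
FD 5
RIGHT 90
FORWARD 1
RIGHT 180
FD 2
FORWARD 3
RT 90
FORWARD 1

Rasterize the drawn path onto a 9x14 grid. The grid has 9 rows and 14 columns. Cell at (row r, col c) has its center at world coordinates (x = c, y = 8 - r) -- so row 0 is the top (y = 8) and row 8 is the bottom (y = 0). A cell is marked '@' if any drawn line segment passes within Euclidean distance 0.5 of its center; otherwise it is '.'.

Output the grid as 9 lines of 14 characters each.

Segment 0: (1,1) -> (0,1)
Segment 1: (0,1) -> (5,1)
Segment 2: (5,1) -> (10,1)
Segment 3: (10,1) -> (10,-0)
Segment 4: (10,-0) -> (10,2)
Segment 5: (10,2) -> (10,5)
Segment 6: (10,5) -> (11,5)

Answer: ..............
..............
..............
..........@@..
..........@...
..........@...
..........@...
@@@@@@@@@@@...
..........@...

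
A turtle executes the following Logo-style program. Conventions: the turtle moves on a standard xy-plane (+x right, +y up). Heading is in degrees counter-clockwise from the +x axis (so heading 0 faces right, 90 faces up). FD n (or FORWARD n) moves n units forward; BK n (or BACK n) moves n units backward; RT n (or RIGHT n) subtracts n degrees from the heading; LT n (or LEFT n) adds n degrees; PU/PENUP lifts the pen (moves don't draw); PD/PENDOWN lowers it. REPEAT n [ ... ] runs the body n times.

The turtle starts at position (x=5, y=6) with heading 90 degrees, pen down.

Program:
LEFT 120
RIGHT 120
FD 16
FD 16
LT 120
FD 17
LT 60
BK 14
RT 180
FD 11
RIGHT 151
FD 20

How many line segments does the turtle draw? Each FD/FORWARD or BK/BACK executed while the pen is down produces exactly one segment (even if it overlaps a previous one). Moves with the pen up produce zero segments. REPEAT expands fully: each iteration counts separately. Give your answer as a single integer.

Executing turtle program step by step:
Start: pos=(5,6), heading=90, pen down
LT 120: heading 90 -> 210
RT 120: heading 210 -> 90
FD 16: (5,6) -> (5,22) [heading=90, draw]
FD 16: (5,22) -> (5,38) [heading=90, draw]
LT 120: heading 90 -> 210
FD 17: (5,38) -> (-9.722,29.5) [heading=210, draw]
LT 60: heading 210 -> 270
BK 14: (-9.722,29.5) -> (-9.722,43.5) [heading=270, draw]
RT 180: heading 270 -> 90
FD 11: (-9.722,43.5) -> (-9.722,54.5) [heading=90, draw]
RT 151: heading 90 -> 299
FD 20: (-9.722,54.5) -> (-0.026,37.008) [heading=299, draw]
Final: pos=(-0.026,37.008), heading=299, 6 segment(s) drawn
Segments drawn: 6

Answer: 6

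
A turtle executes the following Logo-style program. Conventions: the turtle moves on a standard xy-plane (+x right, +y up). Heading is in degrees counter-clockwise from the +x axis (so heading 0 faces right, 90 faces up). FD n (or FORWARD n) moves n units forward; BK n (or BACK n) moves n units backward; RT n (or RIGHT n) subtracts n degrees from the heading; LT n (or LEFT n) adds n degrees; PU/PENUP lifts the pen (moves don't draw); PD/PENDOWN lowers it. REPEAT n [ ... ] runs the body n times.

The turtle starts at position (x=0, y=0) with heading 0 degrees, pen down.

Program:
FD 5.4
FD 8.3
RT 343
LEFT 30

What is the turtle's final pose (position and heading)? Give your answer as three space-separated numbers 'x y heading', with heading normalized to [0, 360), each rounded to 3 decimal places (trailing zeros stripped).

Answer: 13.7 0 47

Derivation:
Executing turtle program step by step:
Start: pos=(0,0), heading=0, pen down
FD 5.4: (0,0) -> (5.4,0) [heading=0, draw]
FD 8.3: (5.4,0) -> (13.7,0) [heading=0, draw]
RT 343: heading 0 -> 17
LT 30: heading 17 -> 47
Final: pos=(13.7,0), heading=47, 2 segment(s) drawn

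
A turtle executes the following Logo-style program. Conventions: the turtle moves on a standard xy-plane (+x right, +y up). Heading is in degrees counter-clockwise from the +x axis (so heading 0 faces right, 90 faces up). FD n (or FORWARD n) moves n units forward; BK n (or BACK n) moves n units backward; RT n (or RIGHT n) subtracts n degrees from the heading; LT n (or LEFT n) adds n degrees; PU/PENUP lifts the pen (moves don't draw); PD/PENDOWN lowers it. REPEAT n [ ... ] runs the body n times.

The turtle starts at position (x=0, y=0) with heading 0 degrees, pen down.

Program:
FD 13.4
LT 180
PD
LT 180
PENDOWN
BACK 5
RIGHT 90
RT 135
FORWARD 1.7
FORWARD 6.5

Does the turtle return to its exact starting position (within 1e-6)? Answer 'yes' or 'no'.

Answer: no

Derivation:
Executing turtle program step by step:
Start: pos=(0,0), heading=0, pen down
FD 13.4: (0,0) -> (13.4,0) [heading=0, draw]
LT 180: heading 0 -> 180
PD: pen down
LT 180: heading 180 -> 0
PD: pen down
BK 5: (13.4,0) -> (8.4,0) [heading=0, draw]
RT 90: heading 0 -> 270
RT 135: heading 270 -> 135
FD 1.7: (8.4,0) -> (7.198,1.202) [heading=135, draw]
FD 6.5: (7.198,1.202) -> (2.602,5.798) [heading=135, draw]
Final: pos=(2.602,5.798), heading=135, 4 segment(s) drawn

Start position: (0, 0)
Final position: (2.602, 5.798)
Distance = 6.355; >= 1e-6 -> NOT closed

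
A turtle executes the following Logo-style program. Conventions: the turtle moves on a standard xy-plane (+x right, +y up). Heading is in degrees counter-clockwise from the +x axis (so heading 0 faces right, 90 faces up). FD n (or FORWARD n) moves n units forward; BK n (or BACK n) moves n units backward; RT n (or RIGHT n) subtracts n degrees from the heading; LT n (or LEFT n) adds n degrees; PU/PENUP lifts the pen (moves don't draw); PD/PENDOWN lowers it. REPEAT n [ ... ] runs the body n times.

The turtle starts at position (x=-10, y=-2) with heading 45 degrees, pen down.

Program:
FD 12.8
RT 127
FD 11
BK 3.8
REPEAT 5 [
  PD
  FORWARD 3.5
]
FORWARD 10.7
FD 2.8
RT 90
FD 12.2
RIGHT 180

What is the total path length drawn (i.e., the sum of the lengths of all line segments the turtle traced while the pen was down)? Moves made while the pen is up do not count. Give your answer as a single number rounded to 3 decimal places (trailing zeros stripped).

Answer: 70.8

Derivation:
Executing turtle program step by step:
Start: pos=(-10,-2), heading=45, pen down
FD 12.8: (-10,-2) -> (-0.949,7.051) [heading=45, draw]
RT 127: heading 45 -> 278
FD 11: (-0.949,7.051) -> (0.582,-3.842) [heading=278, draw]
BK 3.8: (0.582,-3.842) -> (0.053,-0.079) [heading=278, draw]
REPEAT 5 [
  -- iteration 1/5 --
  PD: pen down
  FD 3.5: (0.053,-0.079) -> (0.54,-3.545) [heading=278, draw]
  -- iteration 2/5 --
  PD: pen down
  FD 3.5: (0.54,-3.545) -> (1.027,-7.011) [heading=278, draw]
  -- iteration 3/5 --
  PD: pen down
  FD 3.5: (1.027,-7.011) -> (1.514,-10.477) [heading=278, draw]
  -- iteration 4/5 --
  PD: pen down
  FD 3.5: (1.514,-10.477) -> (2.001,-13.943) [heading=278, draw]
  -- iteration 5/5 --
  PD: pen down
  FD 3.5: (2.001,-13.943) -> (2.489,-17.409) [heading=278, draw]
]
FD 10.7: (2.489,-17.409) -> (3.978,-28.005) [heading=278, draw]
FD 2.8: (3.978,-28.005) -> (4.367,-30.777) [heading=278, draw]
RT 90: heading 278 -> 188
FD 12.2: (4.367,-30.777) -> (-7.714,-32.475) [heading=188, draw]
RT 180: heading 188 -> 8
Final: pos=(-7.714,-32.475), heading=8, 11 segment(s) drawn

Segment lengths:
  seg 1: (-10,-2) -> (-0.949,7.051), length = 12.8
  seg 2: (-0.949,7.051) -> (0.582,-3.842), length = 11
  seg 3: (0.582,-3.842) -> (0.053,-0.079), length = 3.8
  seg 4: (0.053,-0.079) -> (0.54,-3.545), length = 3.5
  seg 5: (0.54,-3.545) -> (1.027,-7.011), length = 3.5
  seg 6: (1.027,-7.011) -> (1.514,-10.477), length = 3.5
  seg 7: (1.514,-10.477) -> (2.001,-13.943), length = 3.5
  seg 8: (2.001,-13.943) -> (2.489,-17.409), length = 3.5
  seg 9: (2.489,-17.409) -> (3.978,-28.005), length = 10.7
  seg 10: (3.978,-28.005) -> (4.367,-30.777), length = 2.8
  seg 11: (4.367,-30.777) -> (-7.714,-32.475), length = 12.2
Total = 70.8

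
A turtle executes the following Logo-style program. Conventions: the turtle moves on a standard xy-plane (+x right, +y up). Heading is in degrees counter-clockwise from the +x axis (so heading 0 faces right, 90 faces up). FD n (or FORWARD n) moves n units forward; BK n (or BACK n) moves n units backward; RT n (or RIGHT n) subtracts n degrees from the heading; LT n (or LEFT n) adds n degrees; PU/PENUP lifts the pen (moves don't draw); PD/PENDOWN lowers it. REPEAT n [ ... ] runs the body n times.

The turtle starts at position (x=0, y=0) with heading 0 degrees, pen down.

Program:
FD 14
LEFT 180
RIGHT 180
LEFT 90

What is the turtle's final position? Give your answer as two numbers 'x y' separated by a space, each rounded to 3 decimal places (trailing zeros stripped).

Answer: 14 0

Derivation:
Executing turtle program step by step:
Start: pos=(0,0), heading=0, pen down
FD 14: (0,0) -> (14,0) [heading=0, draw]
LT 180: heading 0 -> 180
RT 180: heading 180 -> 0
LT 90: heading 0 -> 90
Final: pos=(14,0), heading=90, 1 segment(s) drawn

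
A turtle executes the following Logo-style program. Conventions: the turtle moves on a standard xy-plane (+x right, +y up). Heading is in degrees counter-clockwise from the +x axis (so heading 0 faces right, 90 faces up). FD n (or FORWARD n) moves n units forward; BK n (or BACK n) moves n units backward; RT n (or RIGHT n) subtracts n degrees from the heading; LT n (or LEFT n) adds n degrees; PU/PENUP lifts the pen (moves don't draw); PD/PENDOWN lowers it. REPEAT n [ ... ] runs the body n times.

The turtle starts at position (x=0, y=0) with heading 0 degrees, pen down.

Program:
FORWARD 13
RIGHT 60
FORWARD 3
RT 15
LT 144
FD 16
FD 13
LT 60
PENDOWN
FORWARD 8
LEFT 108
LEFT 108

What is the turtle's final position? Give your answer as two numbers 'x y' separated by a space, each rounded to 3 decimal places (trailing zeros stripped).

Executing turtle program step by step:
Start: pos=(0,0), heading=0, pen down
FD 13: (0,0) -> (13,0) [heading=0, draw]
RT 60: heading 0 -> 300
FD 3: (13,0) -> (14.5,-2.598) [heading=300, draw]
RT 15: heading 300 -> 285
LT 144: heading 285 -> 69
FD 16: (14.5,-2.598) -> (20.234,12.339) [heading=69, draw]
FD 13: (20.234,12.339) -> (24.893,24.476) [heading=69, draw]
LT 60: heading 69 -> 129
PD: pen down
FD 8: (24.893,24.476) -> (19.858,30.693) [heading=129, draw]
LT 108: heading 129 -> 237
LT 108: heading 237 -> 345
Final: pos=(19.858,30.693), heading=345, 5 segment(s) drawn

Answer: 19.858 30.693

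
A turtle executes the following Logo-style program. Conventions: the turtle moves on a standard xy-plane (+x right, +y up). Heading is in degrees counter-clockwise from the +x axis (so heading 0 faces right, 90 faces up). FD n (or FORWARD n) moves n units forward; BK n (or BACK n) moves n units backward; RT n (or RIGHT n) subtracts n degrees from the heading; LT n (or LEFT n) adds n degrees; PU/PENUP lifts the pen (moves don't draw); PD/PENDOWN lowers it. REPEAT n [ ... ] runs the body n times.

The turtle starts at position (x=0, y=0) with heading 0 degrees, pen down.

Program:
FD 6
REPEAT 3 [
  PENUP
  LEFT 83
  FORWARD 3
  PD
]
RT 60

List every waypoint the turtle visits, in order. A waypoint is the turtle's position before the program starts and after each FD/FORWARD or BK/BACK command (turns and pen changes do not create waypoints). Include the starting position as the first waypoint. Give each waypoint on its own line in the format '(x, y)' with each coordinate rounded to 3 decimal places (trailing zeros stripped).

Answer: (0, 0)
(6, 0)
(6.366, 2.978)
(3.455, 3.703)
(2.38, 0.903)

Derivation:
Executing turtle program step by step:
Start: pos=(0,0), heading=0, pen down
FD 6: (0,0) -> (6,0) [heading=0, draw]
REPEAT 3 [
  -- iteration 1/3 --
  PU: pen up
  LT 83: heading 0 -> 83
  FD 3: (6,0) -> (6.366,2.978) [heading=83, move]
  PD: pen down
  -- iteration 2/3 --
  PU: pen up
  LT 83: heading 83 -> 166
  FD 3: (6.366,2.978) -> (3.455,3.703) [heading=166, move]
  PD: pen down
  -- iteration 3/3 --
  PU: pen up
  LT 83: heading 166 -> 249
  FD 3: (3.455,3.703) -> (2.38,0.903) [heading=249, move]
  PD: pen down
]
RT 60: heading 249 -> 189
Final: pos=(2.38,0.903), heading=189, 1 segment(s) drawn
Waypoints (5 total):
(0, 0)
(6, 0)
(6.366, 2.978)
(3.455, 3.703)
(2.38, 0.903)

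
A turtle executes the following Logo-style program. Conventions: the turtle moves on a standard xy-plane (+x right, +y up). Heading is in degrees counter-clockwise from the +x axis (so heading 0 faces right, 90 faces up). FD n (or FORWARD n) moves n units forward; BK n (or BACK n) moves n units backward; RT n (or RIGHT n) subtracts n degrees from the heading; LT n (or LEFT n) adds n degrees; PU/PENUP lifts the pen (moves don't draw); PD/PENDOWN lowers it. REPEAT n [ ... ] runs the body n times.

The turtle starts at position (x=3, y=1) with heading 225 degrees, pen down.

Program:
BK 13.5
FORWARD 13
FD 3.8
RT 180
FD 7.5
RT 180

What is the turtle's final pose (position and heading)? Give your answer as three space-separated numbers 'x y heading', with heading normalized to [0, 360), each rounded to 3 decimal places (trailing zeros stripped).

Answer: 5.97 3.97 225

Derivation:
Executing turtle program step by step:
Start: pos=(3,1), heading=225, pen down
BK 13.5: (3,1) -> (12.546,10.546) [heading=225, draw]
FD 13: (12.546,10.546) -> (3.354,1.354) [heading=225, draw]
FD 3.8: (3.354,1.354) -> (0.667,-1.333) [heading=225, draw]
RT 180: heading 225 -> 45
FD 7.5: (0.667,-1.333) -> (5.97,3.97) [heading=45, draw]
RT 180: heading 45 -> 225
Final: pos=(5.97,3.97), heading=225, 4 segment(s) drawn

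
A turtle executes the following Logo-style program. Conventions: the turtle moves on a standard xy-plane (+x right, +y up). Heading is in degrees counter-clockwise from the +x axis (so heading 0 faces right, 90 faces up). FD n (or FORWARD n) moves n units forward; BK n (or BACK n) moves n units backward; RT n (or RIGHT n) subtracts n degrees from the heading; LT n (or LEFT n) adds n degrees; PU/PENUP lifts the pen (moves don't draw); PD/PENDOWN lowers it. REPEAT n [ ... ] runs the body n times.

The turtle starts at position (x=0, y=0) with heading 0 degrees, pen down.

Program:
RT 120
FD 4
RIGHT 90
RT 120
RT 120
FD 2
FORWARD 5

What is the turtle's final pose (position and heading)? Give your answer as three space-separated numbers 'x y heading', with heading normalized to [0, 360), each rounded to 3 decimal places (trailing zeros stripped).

Answer: -2 -10.464 270

Derivation:
Executing turtle program step by step:
Start: pos=(0,0), heading=0, pen down
RT 120: heading 0 -> 240
FD 4: (0,0) -> (-2,-3.464) [heading=240, draw]
RT 90: heading 240 -> 150
RT 120: heading 150 -> 30
RT 120: heading 30 -> 270
FD 2: (-2,-3.464) -> (-2,-5.464) [heading=270, draw]
FD 5: (-2,-5.464) -> (-2,-10.464) [heading=270, draw]
Final: pos=(-2,-10.464), heading=270, 3 segment(s) drawn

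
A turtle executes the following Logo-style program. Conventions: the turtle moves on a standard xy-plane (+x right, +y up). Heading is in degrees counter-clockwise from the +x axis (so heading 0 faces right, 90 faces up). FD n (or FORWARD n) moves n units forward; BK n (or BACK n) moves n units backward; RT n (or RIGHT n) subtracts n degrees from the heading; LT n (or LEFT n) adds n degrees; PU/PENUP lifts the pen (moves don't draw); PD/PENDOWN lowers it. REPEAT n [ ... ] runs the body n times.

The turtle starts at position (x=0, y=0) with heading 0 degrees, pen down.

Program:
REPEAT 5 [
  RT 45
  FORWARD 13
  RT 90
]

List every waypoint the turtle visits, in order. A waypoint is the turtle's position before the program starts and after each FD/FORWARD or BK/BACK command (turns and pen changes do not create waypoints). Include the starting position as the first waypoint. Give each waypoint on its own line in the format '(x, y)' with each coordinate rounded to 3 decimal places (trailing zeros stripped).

Executing turtle program step by step:
Start: pos=(0,0), heading=0, pen down
REPEAT 5 [
  -- iteration 1/5 --
  RT 45: heading 0 -> 315
  FD 13: (0,0) -> (9.192,-9.192) [heading=315, draw]
  RT 90: heading 315 -> 225
  -- iteration 2/5 --
  RT 45: heading 225 -> 180
  FD 13: (9.192,-9.192) -> (-3.808,-9.192) [heading=180, draw]
  RT 90: heading 180 -> 90
  -- iteration 3/5 --
  RT 45: heading 90 -> 45
  FD 13: (-3.808,-9.192) -> (5.385,0) [heading=45, draw]
  RT 90: heading 45 -> 315
  -- iteration 4/5 --
  RT 45: heading 315 -> 270
  FD 13: (5.385,0) -> (5.385,-13) [heading=270, draw]
  RT 90: heading 270 -> 180
  -- iteration 5/5 --
  RT 45: heading 180 -> 135
  FD 13: (5.385,-13) -> (-3.808,-3.808) [heading=135, draw]
  RT 90: heading 135 -> 45
]
Final: pos=(-3.808,-3.808), heading=45, 5 segment(s) drawn
Waypoints (6 total):
(0, 0)
(9.192, -9.192)
(-3.808, -9.192)
(5.385, 0)
(5.385, -13)
(-3.808, -3.808)

Answer: (0, 0)
(9.192, -9.192)
(-3.808, -9.192)
(5.385, 0)
(5.385, -13)
(-3.808, -3.808)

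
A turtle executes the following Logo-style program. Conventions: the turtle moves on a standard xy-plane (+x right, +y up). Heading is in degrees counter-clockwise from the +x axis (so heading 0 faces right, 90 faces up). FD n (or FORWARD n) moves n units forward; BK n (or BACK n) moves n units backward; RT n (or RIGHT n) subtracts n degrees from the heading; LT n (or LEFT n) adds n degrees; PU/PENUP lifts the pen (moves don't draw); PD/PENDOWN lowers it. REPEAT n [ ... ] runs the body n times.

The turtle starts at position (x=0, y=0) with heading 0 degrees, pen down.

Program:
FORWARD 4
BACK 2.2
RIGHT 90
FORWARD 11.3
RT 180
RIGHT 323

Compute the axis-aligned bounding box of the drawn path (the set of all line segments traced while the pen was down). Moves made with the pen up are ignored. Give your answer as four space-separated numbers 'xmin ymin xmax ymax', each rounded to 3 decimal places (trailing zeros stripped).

Answer: 0 -11.3 4 0

Derivation:
Executing turtle program step by step:
Start: pos=(0,0), heading=0, pen down
FD 4: (0,0) -> (4,0) [heading=0, draw]
BK 2.2: (4,0) -> (1.8,0) [heading=0, draw]
RT 90: heading 0 -> 270
FD 11.3: (1.8,0) -> (1.8,-11.3) [heading=270, draw]
RT 180: heading 270 -> 90
RT 323: heading 90 -> 127
Final: pos=(1.8,-11.3), heading=127, 3 segment(s) drawn

Segment endpoints: x in {0, 1.8, 1.8, 4}, y in {-11.3, 0}
xmin=0, ymin=-11.3, xmax=4, ymax=0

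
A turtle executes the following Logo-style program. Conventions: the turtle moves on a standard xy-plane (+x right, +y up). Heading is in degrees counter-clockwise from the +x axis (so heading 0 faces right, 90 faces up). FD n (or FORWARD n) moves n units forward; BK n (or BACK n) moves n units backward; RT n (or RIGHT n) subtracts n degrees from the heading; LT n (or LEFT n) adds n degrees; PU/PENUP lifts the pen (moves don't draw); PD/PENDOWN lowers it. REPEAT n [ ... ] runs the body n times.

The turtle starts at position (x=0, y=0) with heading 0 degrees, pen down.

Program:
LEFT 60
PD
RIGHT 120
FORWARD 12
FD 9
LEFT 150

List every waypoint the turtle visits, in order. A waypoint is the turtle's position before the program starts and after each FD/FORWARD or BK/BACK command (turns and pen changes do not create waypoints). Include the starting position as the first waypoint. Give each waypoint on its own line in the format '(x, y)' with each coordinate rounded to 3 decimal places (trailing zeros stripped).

Executing turtle program step by step:
Start: pos=(0,0), heading=0, pen down
LT 60: heading 0 -> 60
PD: pen down
RT 120: heading 60 -> 300
FD 12: (0,0) -> (6,-10.392) [heading=300, draw]
FD 9: (6,-10.392) -> (10.5,-18.187) [heading=300, draw]
LT 150: heading 300 -> 90
Final: pos=(10.5,-18.187), heading=90, 2 segment(s) drawn
Waypoints (3 total):
(0, 0)
(6, -10.392)
(10.5, -18.187)

Answer: (0, 0)
(6, -10.392)
(10.5, -18.187)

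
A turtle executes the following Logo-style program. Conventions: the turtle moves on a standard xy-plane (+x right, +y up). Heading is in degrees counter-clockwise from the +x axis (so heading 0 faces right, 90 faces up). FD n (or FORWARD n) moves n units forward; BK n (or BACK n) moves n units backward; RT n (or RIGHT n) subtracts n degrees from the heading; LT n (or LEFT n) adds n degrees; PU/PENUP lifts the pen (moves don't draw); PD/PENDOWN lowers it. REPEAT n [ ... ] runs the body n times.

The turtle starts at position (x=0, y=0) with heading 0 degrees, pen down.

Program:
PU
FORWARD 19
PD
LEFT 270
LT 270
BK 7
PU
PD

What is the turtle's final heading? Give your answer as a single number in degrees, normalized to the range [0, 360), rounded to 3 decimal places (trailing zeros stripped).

Answer: 180

Derivation:
Executing turtle program step by step:
Start: pos=(0,0), heading=0, pen down
PU: pen up
FD 19: (0,0) -> (19,0) [heading=0, move]
PD: pen down
LT 270: heading 0 -> 270
LT 270: heading 270 -> 180
BK 7: (19,0) -> (26,0) [heading=180, draw]
PU: pen up
PD: pen down
Final: pos=(26,0), heading=180, 1 segment(s) drawn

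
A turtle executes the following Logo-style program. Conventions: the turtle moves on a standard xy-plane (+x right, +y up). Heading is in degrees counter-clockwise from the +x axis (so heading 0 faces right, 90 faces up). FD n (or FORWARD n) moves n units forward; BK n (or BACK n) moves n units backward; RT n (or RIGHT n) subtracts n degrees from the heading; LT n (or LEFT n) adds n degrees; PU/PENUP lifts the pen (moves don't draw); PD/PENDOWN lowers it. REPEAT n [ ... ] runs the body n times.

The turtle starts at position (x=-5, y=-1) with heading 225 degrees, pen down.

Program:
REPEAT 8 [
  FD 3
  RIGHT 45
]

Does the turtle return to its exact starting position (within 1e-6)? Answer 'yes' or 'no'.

Answer: yes

Derivation:
Executing turtle program step by step:
Start: pos=(-5,-1), heading=225, pen down
REPEAT 8 [
  -- iteration 1/8 --
  FD 3: (-5,-1) -> (-7.121,-3.121) [heading=225, draw]
  RT 45: heading 225 -> 180
  -- iteration 2/8 --
  FD 3: (-7.121,-3.121) -> (-10.121,-3.121) [heading=180, draw]
  RT 45: heading 180 -> 135
  -- iteration 3/8 --
  FD 3: (-10.121,-3.121) -> (-12.243,-1) [heading=135, draw]
  RT 45: heading 135 -> 90
  -- iteration 4/8 --
  FD 3: (-12.243,-1) -> (-12.243,2) [heading=90, draw]
  RT 45: heading 90 -> 45
  -- iteration 5/8 --
  FD 3: (-12.243,2) -> (-10.121,4.121) [heading=45, draw]
  RT 45: heading 45 -> 0
  -- iteration 6/8 --
  FD 3: (-10.121,4.121) -> (-7.121,4.121) [heading=0, draw]
  RT 45: heading 0 -> 315
  -- iteration 7/8 --
  FD 3: (-7.121,4.121) -> (-5,2) [heading=315, draw]
  RT 45: heading 315 -> 270
  -- iteration 8/8 --
  FD 3: (-5,2) -> (-5,-1) [heading=270, draw]
  RT 45: heading 270 -> 225
]
Final: pos=(-5,-1), heading=225, 8 segment(s) drawn

Start position: (-5, -1)
Final position: (-5, -1)
Distance = 0; < 1e-6 -> CLOSED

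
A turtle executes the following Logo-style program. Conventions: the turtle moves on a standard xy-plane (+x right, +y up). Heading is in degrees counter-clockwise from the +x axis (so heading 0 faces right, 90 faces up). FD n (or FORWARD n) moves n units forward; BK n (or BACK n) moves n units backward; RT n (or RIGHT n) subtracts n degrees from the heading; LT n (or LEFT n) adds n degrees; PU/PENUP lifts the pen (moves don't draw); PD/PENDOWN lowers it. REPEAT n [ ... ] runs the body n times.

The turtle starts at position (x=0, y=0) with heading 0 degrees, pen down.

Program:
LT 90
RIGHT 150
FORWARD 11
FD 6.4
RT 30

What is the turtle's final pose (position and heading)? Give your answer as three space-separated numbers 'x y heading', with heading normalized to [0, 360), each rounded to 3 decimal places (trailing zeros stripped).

Answer: 8.7 -15.069 270

Derivation:
Executing turtle program step by step:
Start: pos=(0,0), heading=0, pen down
LT 90: heading 0 -> 90
RT 150: heading 90 -> 300
FD 11: (0,0) -> (5.5,-9.526) [heading=300, draw]
FD 6.4: (5.5,-9.526) -> (8.7,-15.069) [heading=300, draw]
RT 30: heading 300 -> 270
Final: pos=(8.7,-15.069), heading=270, 2 segment(s) drawn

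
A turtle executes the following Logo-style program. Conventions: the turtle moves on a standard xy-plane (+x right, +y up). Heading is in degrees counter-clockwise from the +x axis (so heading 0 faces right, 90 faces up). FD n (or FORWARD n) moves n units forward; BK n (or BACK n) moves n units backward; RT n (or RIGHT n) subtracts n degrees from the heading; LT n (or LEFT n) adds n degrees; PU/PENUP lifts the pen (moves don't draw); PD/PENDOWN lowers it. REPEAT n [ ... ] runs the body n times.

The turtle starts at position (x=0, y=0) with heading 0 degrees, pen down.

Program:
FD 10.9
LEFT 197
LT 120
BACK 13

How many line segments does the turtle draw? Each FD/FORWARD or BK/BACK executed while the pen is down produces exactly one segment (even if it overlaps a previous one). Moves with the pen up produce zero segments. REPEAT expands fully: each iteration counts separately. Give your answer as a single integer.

Answer: 2

Derivation:
Executing turtle program step by step:
Start: pos=(0,0), heading=0, pen down
FD 10.9: (0,0) -> (10.9,0) [heading=0, draw]
LT 197: heading 0 -> 197
LT 120: heading 197 -> 317
BK 13: (10.9,0) -> (1.392,8.866) [heading=317, draw]
Final: pos=(1.392,8.866), heading=317, 2 segment(s) drawn
Segments drawn: 2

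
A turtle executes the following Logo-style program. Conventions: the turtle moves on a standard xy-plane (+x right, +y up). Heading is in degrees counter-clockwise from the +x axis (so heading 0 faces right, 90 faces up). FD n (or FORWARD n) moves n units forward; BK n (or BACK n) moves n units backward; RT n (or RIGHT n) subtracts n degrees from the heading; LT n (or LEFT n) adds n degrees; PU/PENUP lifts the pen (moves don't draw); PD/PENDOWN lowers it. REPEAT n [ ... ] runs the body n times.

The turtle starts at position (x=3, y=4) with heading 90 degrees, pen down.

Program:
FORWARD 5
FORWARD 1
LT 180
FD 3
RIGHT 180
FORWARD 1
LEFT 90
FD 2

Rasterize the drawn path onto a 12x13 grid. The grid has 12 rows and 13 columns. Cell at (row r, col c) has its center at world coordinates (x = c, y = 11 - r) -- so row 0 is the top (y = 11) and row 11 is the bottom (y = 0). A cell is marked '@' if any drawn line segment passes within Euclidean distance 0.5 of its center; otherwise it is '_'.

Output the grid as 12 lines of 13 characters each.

Answer: _____________
___@_________
___@_________
_@@@_________
___@_________
___@_________
___@_________
___@_________
_____________
_____________
_____________
_____________

Derivation:
Segment 0: (3,4) -> (3,9)
Segment 1: (3,9) -> (3,10)
Segment 2: (3,10) -> (3,7)
Segment 3: (3,7) -> (3,8)
Segment 4: (3,8) -> (1,8)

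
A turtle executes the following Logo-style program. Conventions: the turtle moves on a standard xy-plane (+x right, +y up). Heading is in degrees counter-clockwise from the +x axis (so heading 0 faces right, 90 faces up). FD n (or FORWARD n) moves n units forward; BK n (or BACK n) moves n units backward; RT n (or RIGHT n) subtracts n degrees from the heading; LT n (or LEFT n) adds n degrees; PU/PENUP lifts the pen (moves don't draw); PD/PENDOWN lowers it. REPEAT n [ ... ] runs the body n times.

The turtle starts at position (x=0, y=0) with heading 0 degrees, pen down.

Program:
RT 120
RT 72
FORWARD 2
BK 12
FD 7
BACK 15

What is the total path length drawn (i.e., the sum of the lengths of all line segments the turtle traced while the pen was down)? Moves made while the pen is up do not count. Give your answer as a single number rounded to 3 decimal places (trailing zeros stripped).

Executing turtle program step by step:
Start: pos=(0,0), heading=0, pen down
RT 120: heading 0 -> 240
RT 72: heading 240 -> 168
FD 2: (0,0) -> (-1.956,0.416) [heading=168, draw]
BK 12: (-1.956,0.416) -> (9.781,-2.079) [heading=168, draw]
FD 7: (9.781,-2.079) -> (2.934,-0.624) [heading=168, draw]
BK 15: (2.934,-0.624) -> (17.607,-3.742) [heading=168, draw]
Final: pos=(17.607,-3.742), heading=168, 4 segment(s) drawn

Segment lengths:
  seg 1: (0,0) -> (-1.956,0.416), length = 2
  seg 2: (-1.956,0.416) -> (9.781,-2.079), length = 12
  seg 3: (9.781,-2.079) -> (2.934,-0.624), length = 7
  seg 4: (2.934,-0.624) -> (17.607,-3.742), length = 15
Total = 36

Answer: 36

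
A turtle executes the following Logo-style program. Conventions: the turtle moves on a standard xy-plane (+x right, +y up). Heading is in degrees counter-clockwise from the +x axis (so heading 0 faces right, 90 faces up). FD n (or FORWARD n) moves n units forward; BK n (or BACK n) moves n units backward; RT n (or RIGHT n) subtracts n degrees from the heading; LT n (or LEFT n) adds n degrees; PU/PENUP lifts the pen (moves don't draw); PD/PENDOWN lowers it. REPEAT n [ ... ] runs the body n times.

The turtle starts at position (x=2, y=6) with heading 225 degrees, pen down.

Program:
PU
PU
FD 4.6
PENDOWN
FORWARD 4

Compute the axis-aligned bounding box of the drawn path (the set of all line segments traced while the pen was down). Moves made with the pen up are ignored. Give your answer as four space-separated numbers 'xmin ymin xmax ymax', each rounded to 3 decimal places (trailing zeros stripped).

Answer: -4.081 -0.081 -1.253 2.747

Derivation:
Executing turtle program step by step:
Start: pos=(2,6), heading=225, pen down
PU: pen up
PU: pen up
FD 4.6: (2,6) -> (-1.253,2.747) [heading=225, move]
PD: pen down
FD 4: (-1.253,2.747) -> (-4.081,-0.081) [heading=225, draw]
Final: pos=(-4.081,-0.081), heading=225, 1 segment(s) drawn

Segment endpoints: x in {-4.081, -1.253}, y in {-0.081, 2.747}
xmin=-4.081, ymin=-0.081, xmax=-1.253, ymax=2.747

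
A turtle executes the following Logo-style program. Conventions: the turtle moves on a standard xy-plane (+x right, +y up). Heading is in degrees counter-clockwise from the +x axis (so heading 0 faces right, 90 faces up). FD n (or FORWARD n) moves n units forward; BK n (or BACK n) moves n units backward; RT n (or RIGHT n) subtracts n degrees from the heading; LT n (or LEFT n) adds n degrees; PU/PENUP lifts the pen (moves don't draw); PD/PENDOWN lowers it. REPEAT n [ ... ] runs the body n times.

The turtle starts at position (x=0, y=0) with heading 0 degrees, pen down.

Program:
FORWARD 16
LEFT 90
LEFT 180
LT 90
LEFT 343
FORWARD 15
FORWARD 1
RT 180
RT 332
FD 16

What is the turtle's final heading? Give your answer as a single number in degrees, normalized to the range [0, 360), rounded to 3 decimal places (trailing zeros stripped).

Executing turtle program step by step:
Start: pos=(0,0), heading=0, pen down
FD 16: (0,0) -> (16,0) [heading=0, draw]
LT 90: heading 0 -> 90
LT 180: heading 90 -> 270
LT 90: heading 270 -> 0
LT 343: heading 0 -> 343
FD 15: (16,0) -> (30.345,-4.386) [heading=343, draw]
FD 1: (30.345,-4.386) -> (31.301,-4.678) [heading=343, draw]
RT 180: heading 343 -> 163
RT 332: heading 163 -> 191
FD 16: (31.301,-4.678) -> (15.595,-7.731) [heading=191, draw]
Final: pos=(15.595,-7.731), heading=191, 4 segment(s) drawn

Answer: 191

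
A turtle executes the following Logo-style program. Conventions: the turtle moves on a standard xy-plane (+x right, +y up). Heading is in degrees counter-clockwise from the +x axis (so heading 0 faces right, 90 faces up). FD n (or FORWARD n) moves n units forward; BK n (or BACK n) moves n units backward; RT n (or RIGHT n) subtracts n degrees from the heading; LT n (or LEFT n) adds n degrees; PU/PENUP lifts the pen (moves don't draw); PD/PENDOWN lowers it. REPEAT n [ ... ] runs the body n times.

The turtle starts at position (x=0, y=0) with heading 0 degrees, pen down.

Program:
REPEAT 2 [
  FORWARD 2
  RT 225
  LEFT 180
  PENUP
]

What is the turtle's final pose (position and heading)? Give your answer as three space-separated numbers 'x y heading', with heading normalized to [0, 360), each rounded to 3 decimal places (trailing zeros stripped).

Executing turtle program step by step:
Start: pos=(0,0), heading=0, pen down
REPEAT 2 [
  -- iteration 1/2 --
  FD 2: (0,0) -> (2,0) [heading=0, draw]
  RT 225: heading 0 -> 135
  LT 180: heading 135 -> 315
  PU: pen up
  -- iteration 2/2 --
  FD 2: (2,0) -> (3.414,-1.414) [heading=315, move]
  RT 225: heading 315 -> 90
  LT 180: heading 90 -> 270
  PU: pen up
]
Final: pos=(3.414,-1.414), heading=270, 1 segment(s) drawn

Answer: 3.414 -1.414 270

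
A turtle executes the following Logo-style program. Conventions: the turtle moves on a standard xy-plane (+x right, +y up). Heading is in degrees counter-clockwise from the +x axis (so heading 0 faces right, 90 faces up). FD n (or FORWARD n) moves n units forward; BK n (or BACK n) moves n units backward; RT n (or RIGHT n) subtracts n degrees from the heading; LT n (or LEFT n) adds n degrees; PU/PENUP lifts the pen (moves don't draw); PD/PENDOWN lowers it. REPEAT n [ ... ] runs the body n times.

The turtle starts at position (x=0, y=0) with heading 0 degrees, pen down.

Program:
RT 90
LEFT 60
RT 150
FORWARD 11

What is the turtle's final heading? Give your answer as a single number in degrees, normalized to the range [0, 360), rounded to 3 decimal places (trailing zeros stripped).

Executing turtle program step by step:
Start: pos=(0,0), heading=0, pen down
RT 90: heading 0 -> 270
LT 60: heading 270 -> 330
RT 150: heading 330 -> 180
FD 11: (0,0) -> (-11,0) [heading=180, draw]
Final: pos=(-11,0), heading=180, 1 segment(s) drawn

Answer: 180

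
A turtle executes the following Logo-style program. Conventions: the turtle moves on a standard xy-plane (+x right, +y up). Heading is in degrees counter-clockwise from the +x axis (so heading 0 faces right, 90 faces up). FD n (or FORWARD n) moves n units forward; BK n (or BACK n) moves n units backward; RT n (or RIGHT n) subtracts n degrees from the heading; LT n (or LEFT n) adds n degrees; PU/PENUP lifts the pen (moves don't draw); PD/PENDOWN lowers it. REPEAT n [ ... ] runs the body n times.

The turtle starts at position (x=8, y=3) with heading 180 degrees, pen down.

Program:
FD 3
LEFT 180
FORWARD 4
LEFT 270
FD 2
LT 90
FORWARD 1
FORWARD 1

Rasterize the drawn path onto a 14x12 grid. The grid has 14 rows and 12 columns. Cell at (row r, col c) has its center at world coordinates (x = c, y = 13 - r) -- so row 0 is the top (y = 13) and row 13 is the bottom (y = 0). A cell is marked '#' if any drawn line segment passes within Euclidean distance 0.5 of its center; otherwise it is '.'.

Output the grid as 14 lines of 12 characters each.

Segment 0: (8,3) -> (5,3)
Segment 1: (5,3) -> (9,3)
Segment 2: (9,3) -> (9,1)
Segment 3: (9,1) -> (10,1)
Segment 4: (10,1) -> (11,1)

Answer: ............
............
............
............
............
............
............
............
............
............
.....#####..
.........#..
.........###
............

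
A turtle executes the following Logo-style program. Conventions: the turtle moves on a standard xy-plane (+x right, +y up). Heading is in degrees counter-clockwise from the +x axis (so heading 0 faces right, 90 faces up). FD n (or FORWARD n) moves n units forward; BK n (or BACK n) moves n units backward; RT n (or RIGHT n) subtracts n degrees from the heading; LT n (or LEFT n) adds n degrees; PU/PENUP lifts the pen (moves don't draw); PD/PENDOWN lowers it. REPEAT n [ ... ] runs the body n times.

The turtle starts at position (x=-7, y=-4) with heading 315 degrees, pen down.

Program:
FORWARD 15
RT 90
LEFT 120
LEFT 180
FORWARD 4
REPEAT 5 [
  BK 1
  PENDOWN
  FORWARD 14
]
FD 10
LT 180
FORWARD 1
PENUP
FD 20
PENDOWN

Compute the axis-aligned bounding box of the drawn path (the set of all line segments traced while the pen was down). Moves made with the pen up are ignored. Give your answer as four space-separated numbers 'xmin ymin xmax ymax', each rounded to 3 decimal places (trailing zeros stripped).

Answer: -72.702 -14.607 3.607 5.84

Derivation:
Executing turtle program step by step:
Start: pos=(-7,-4), heading=315, pen down
FD 15: (-7,-4) -> (3.607,-14.607) [heading=315, draw]
RT 90: heading 315 -> 225
LT 120: heading 225 -> 345
LT 180: heading 345 -> 165
FD 4: (3.607,-14.607) -> (-0.257,-13.571) [heading=165, draw]
REPEAT 5 [
  -- iteration 1/5 --
  BK 1: (-0.257,-13.571) -> (0.709,-13.83) [heading=165, draw]
  PD: pen down
  FD 14: (0.709,-13.83) -> (-12.814,-10.207) [heading=165, draw]
  -- iteration 2/5 --
  BK 1: (-12.814,-10.207) -> (-11.848,-10.465) [heading=165, draw]
  PD: pen down
  FD 14: (-11.848,-10.465) -> (-25.371,-6.842) [heading=165, draw]
  -- iteration 3/5 --
  BK 1: (-25.371,-6.842) -> (-24.405,-7.101) [heading=165, draw]
  PD: pen down
  FD 14: (-24.405,-7.101) -> (-37.928,-3.477) [heading=165, draw]
  -- iteration 4/5 --
  BK 1: (-37.928,-3.477) -> (-36.962,-3.736) [heading=165, draw]
  PD: pen down
  FD 14: (-36.962,-3.736) -> (-50.485,-0.113) [heading=165, draw]
  -- iteration 5/5 --
  BK 1: (-50.485,-0.113) -> (-49.519,-0.372) [heading=165, draw]
  PD: pen down
  FD 14: (-49.519,-0.372) -> (-63.042,3.252) [heading=165, draw]
]
FD 10: (-63.042,3.252) -> (-72.702,5.84) [heading=165, draw]
LT 180: heading 165 -> 345
FD 1: (-72.702,5.84) -> (-71.736,5.581) [heading=345, draw]
PU: pen up
FD 20: (-71.736,5.581) -> (-52.417,0.405) [heading=345, move]
PD: pen down
Final: pos=(-52.417,0.405), heading=345, 14 segment(s) drawn

Segment endpoints: x in {-72.702, -71.736, -63.042, -50.485, -49.519, -37.928, -36.962, -25.371, -24.405, -12.814, -11.848, -7, -0.257, 0.709, 3.607}, y in {-14.607, -13.83, -13.571, -10.465, -10.207, -7.101, -6.842, -4, -3.736, -3.477, -0.372, -0.113, 3.252, 5.581, 5.84}
xmin=-72.702, ymin=-14.607, xmax=3.607, ymax=5.84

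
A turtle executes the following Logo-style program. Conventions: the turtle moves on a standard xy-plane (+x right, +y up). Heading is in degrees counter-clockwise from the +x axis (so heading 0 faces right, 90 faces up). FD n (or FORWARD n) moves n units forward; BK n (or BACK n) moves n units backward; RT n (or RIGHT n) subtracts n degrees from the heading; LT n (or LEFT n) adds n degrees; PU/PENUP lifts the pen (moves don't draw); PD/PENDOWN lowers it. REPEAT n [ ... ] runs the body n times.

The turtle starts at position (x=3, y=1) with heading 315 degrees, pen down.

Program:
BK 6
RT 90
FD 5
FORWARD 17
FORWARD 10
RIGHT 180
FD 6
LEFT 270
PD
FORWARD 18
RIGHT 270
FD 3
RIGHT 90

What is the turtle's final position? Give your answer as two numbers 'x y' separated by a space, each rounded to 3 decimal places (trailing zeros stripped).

Executing turtle program step by step:
Start: pos=(3,1), heading=315, pen down
BK 6: (3,1) -> (-1.243,5.243) [heading=315, draw]
RT 90: heading 315 -> 225
FD 5: (-1.243,5.243) -> (-4.778,1.707) [heading=225, draw]
FD 17: (-4.778,1.707) -> (-16.799,-10.314) [heading=225, draw]
FD 10: (-16.799,-10.314) -> (-23.87,-17.385) [heading=225, draw]
RT 180: heading 225 -> 45
FD 6: (-23.87,-17.385) -> (-19.627,-13.142) [heading=45, draw]
LT 270: heading 45 -> 315
PD: pen down
FD 18: (-19.627,-13.142) -> (-6.899,-25.87) [heading=315, draw]
RT 270: heading 315 -> 45
FD 3: (-6.899,-25.87) -> (-4.778,-23.749) [heading=45, draw]
RT 90: heading 45 -> 315
Final: pos=(-4.778,-23.749), heading=315, 7 segment(s) drawn

Answer: -4.778 -23.749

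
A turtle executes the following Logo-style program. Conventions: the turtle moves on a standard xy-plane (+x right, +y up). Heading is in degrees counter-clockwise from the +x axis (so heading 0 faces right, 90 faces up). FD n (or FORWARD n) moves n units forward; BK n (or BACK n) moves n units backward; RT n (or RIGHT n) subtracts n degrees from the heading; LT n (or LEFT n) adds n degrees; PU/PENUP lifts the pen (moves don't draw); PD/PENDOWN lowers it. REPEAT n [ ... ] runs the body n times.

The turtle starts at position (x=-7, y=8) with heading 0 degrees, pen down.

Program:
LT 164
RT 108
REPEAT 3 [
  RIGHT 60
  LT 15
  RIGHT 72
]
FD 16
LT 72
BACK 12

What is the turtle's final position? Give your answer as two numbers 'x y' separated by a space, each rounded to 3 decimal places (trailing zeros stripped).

Executing turtle program step by step:
Start: pos=(-7,8), heading=0, pen down
LT 164: heading 0 -> 164
RT 108: heading 164 -> 56
REPEAT 3 [
  -- iteration 1/3 --
  RT 60: heading 56 -> 356
  LT 15: heading 356 -> 11
  RT 72: heading 11 -> 299
  -- iteration 2/3 --
  RT 60: heading 299 -> 239
  LT 15: heading 239 -> 254
  RT 72: heading 254 -> 182
  -- iteration 3/3 --
  RT 60: heading 182 -> 122
  LT 15: heading 122 -> 137
  RT 72: heading 137 -> 65
]
FD 16: (-7,8) -> (-0.238,22.501) [heading=65, draw]
LT 72: heading 65 -> 137
BK 12: (-0.238,22.501) -> (8.538,14.317) [heading=137, draw]
Final: pos=(8.538,14.317), heading=137, 2 segment(s) drawn

Answer: 8.538 14.317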